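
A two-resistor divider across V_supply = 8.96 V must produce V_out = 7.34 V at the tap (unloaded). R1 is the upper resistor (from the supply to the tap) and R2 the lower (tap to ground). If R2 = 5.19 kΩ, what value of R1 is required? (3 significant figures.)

R1 ≈ 1.15 kΩ

The divider ratio is R2/(R1+R2) = 7.34/8.96 = 0.8192.
Rearranging, R1 = R2·(1−k)/k = 5.19 × 0.2207 = 1.145 kΩ.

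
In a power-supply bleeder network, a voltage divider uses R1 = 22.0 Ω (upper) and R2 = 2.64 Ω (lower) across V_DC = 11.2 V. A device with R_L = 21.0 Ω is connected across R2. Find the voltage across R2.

V_out ≈ 1.08 V

The load sits in parallel with R2, giving an effective lower resistance R2' = R2·R_L/(R2+R_L) = 2.345 Ω.
Then V_out = V_DC · R2'/(R1 + R2') = 11.2 × 2.345/24.35 = 1.079 V.
(Unloaded it would be 1.20 V; the load pulls it down.)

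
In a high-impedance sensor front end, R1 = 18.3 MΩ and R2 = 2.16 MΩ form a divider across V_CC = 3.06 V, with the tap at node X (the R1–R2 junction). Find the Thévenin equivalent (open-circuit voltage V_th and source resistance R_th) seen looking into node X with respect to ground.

V_th ≈ 0.323 V, R_th ≈ 1.93 MΩ

V_th is the unloaded tap voltage: V_CC · R2/(R1+R2) = 3.06 × 0.1056 = 0.3230 V.
With V_CC suppressed (replaced by a short), R_th = R1 ‖ R2 = (18.30 × 2.16)/(18.30 + 2.16) = 1.932 MΩ.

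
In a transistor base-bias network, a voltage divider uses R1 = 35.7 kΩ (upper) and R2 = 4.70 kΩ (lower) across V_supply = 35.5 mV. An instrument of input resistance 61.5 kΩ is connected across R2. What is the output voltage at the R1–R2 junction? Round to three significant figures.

V_out ≈ 3.87 mV

First combine the lower leg with the load: R2 ‖ R_L = 4.366 kΩ.
Now apply the divider: V_out = 35.5 × 0.1090 = 3.869 mV.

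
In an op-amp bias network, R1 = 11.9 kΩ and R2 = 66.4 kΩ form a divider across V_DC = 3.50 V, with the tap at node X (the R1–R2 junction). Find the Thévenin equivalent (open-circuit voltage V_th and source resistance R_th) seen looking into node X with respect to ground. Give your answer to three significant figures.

V_th ≈ 2.97 V, R_th ≈ 10.1 kΩ

V_th is the unloaded tap voltage: V_DC · R2/(R1+R2) = 3.50 × 0.8480 = 2.968 V.
Zeroing V_DC shorts the top of R1 to ground, so R_th = R1 ‖ R2 = 10.09 kΩ.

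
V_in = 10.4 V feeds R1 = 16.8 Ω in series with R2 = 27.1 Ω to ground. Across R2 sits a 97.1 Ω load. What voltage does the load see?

R2 ‖ R_L = (27.1 × 97.1)/(27.1 + 97.1) = 21.19 Ω.
Then V_out = V_in · R2'/(R1 + R2') = 10.4 × 21.19/37.99 = 5.801 V.
(Unloaded it would be 6.42 V; the load pulls it down.)

V_out ≈ 5.80 V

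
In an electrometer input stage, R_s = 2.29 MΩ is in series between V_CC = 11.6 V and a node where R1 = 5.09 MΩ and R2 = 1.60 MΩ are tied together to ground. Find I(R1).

I ≈ 0.791 µA

Combine the parallel branches: R_p = (1/5.09 + 1/1.60)⁻¹ = 1.217 MΩ.
V_A = 11.6 × 1.217/3.507 = 4.026 V.
I(R1) = V_A / R1 = 4.026/5.09 = 0.7910 µA.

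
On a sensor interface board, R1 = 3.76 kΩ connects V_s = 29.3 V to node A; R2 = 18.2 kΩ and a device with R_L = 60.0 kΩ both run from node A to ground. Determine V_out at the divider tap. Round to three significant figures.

First combine the lower leg with the load: R2 ‖ R_L = 13.96 kΩ.
Voltage divider with the loaded lower leg: V_out = 29.3 × 13.96/(3.76 + 13.96) = 29.3 × 0.7879 = 23.08 V.
(Unloaded it would be 24.3 V; the load pulls it down.)

V_out ≈ 23.1 V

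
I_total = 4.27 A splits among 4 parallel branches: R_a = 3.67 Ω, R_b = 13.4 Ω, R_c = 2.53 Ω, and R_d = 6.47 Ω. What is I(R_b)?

I ≈ 0.355 A

Total conductance ΣG = 1/3.67 + 1/13.4 + 1/2.53 + 1/6.47 = 0.8969 (units of 1/Ω).
By the current-divider rule, I = I_total · G_k/ΣG = 4.27 × 0.08320 = 0.3553 A.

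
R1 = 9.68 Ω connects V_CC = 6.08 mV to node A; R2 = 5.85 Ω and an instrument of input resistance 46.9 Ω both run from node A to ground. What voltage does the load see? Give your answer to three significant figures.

The load sits in parallel with R2, giving an effective lower resistance R2' = R2·R_L/(R2+R_L) = 5.201 Ω.
Voltage divider with the loaded lower leg: V_out = 6.08 × 5.201/(9.68 + 5.201) = 6.08 × 0.3495 = 2.125 mV.
(Unloaded it would be 2.29 mV; the load pulls it down.)

V_out ≈ 2.13 mV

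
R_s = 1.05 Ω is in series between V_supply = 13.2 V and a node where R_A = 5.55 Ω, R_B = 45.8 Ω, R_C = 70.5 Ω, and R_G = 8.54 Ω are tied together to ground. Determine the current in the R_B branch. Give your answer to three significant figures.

I ≈ 0.213 A

Parallel bank: R_p = 1/(1/5.55 + 1/45.8 + 1/70.5 + 1/8.54) = 3.000 Ω.
V_A = 13.2 × 3.000/4.050 = 9.778 V.
Branch current I = V_A/R_B = 9.778/45.8 = 0.2135 A.
(Check via current divider: I_total = 3.259 A; share G_k/ΣG = 0.06551 → same result.)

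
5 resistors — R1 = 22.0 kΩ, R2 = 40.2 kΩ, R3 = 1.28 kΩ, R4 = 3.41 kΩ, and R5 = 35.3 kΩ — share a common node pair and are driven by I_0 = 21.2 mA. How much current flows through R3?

I ≈ 14.1 mA

Conductances: ΣG = 1/22.0 + 1/40.2 + 1/1.28 + 1/3.41 + 1/35.3 = 1.173 (1/kΩ).
R3 takes the fraction G_k/ΣG = 0.7812/1.173 = 0.6659, so I = 21.2 × 0.6659 = 14.12 mA.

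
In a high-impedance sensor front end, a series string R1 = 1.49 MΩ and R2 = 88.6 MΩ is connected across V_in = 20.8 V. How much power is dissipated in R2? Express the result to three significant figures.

P ≈ 4.72 µW

Series current I = V_in/ΣR = 20.8/90.09 = 0.2309 µA.
V(R2) = I·R = 20.46 V; P = V·I = 20.46 × 0.2309 = 4.723 µW.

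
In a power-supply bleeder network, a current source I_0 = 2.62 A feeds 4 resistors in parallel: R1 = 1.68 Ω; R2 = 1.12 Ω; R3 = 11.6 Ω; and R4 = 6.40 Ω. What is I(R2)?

ΣG = 1/1.68 + 1/1.12 + 1/11.6 + 1/6.40 = 1.731.
R2 takes the fraction G_k/ΣG = 0.8929/1.731 = 0.5159, so I = 2.62 × 0.5159 = 1.352 A.

I ≈ 1.35 A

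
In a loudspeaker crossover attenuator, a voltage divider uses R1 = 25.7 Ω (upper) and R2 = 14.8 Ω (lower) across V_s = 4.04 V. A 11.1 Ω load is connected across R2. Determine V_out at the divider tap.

R2 ‖ R_L = (14.8 × 11.1)/(14.8 + 11.1) = 6.343 Ω.
Now apply the divider: V_out = 4.04 × 0.1979 = 0.7997 V.
(Unloaded it would be 1.48 V; the load pulls it down.)

V_out ≈ 0.800 V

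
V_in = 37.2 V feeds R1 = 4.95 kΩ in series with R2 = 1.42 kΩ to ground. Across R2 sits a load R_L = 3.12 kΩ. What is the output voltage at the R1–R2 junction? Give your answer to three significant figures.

V_out ≈ 6.13 V

R2 ‖ R_L = (1.42 × 3.12)/(1.42 + 3.12) = 0.9759 kΩ.
Then V_out = V_in · R2'/(R1 + R2') = 37.2 × 0.9759/5.926 = 6.126 V.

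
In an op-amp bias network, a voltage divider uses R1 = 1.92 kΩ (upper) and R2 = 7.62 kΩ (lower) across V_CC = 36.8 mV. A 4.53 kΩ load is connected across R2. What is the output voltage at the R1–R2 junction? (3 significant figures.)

First combine the lower leg with the load: R2 ‖ R_L = 2.841 kΩ.
Voltage divider with the loaded lower leg: V_out = 36.8 × 2.841/(1.92 + 2.841) = 36.8 × 0.5967 = 21.96 mV.

V_out ≈ 22.0 mV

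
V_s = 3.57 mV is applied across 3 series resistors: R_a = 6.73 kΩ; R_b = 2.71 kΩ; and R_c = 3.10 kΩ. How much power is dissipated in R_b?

P ≈ 0.220 nW

The common current is I = 3.57/12.54 = 0.2847 µA.
V(R_b) = I·R = 0.7715 mV; P = V·I = 0.7715 × 0.2847 = 0.2196 nW.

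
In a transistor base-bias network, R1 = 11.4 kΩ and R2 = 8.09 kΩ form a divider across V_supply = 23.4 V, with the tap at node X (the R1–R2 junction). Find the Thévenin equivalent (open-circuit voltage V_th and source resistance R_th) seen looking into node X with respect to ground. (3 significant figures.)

V_th ≈ 9.71 V, R_th ≈ 4.73 kΩ

V_th is the unloaded tap voltage: V_supply · R2/(R1+R2) = 23.4 × 0.4151 = 9.713 V.
With V_supply suppressed (replaced by a short), R_th = R1 ‖ R2 = (11.40 × 8.09)/(11.40 + 8.09) = 4.732 kΩ.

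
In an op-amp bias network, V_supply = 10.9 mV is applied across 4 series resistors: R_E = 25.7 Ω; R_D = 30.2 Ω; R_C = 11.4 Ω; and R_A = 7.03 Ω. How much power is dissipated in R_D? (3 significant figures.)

ΣR = 74.33 Ω → I = 10.9/74.33 = 0.1466 mA.
P(R_D) = I²·R_D = (0.1466)² × 30.2 = 0.6494 µW.

P ≈ 0.649 µW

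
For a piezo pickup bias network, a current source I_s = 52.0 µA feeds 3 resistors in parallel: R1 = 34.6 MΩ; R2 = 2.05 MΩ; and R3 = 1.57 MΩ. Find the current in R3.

I ≈ 28.7 µA

Conductances: ΣG = 1/34.6 + 1/2.05 + 1/1.57 = 1.154 (1/MΩ).
By the current-divider rule, I = I_s · G_k/ΣG = 52.0 × 0.5521 = 28.71 µA.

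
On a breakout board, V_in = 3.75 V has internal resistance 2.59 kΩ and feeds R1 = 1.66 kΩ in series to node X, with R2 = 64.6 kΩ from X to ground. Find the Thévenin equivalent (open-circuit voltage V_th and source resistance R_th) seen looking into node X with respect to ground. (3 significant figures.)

R1' = 2.59 + 1.66 = 4.250 kΩ (source resistance + R1).
With X open, the divider is unloaded: V_th = 3.75 × 64.6/68.85 = 3.519 V.
With V_in suppressed (replaced by a short), R_th = R1' ‖ R2 = (4.250 × 64.6)/(4.250 + 64.6) = 3.988 kΩ.

V_th ≈ 3.52 V, R_th ≈ 3.99 kΩ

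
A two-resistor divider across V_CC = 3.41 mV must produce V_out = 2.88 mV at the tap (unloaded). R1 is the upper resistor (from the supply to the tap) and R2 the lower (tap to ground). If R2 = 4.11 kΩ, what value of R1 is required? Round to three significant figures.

R1 ≈ 0.756 kΩ

Required fraction k = V_out/V_CC = 0.8446.
So R1 = R2 · (V_CC/V_out − 1) = 4.11 × (3.41/2.88 − 1) = 4.11 × 0.1840 = 0.7564 kΩ.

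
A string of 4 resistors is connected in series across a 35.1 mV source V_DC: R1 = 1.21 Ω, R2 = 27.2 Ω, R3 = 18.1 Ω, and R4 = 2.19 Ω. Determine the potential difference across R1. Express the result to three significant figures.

V ≈ 0.872 mV

Series total: ΣR = 1.21 + 27.2 + 18.1 + 2.19 = 48.70 Ω.
V = V_DC · R/ΣR = 35.1 × 0.02485 = 0.8721 mV.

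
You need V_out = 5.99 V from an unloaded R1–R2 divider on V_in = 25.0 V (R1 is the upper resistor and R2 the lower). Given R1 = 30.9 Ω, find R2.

R2 ≈ 9.74 Ω

The divider ratio is R2/(R1+R2) = 5.99/25.0 = 0.2396.
R2 = R1 · 0.2396/(1 − 0.2396) = 9.737 Ω.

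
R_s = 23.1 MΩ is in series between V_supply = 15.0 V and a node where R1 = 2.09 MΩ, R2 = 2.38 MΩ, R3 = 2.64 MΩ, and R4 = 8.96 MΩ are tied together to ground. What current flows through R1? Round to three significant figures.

I ≈ 0.217 µA

Parallel bank: R_p = 1/(1/2.09 + 1/2.38 + 1/2.64 + 1/8.96) = 0.7199 MΩ.
V_A by voltage divider: V_A = 15.0 × 0.7199/(23.1 + 0.7199) = 0.4534 V.
I(R1) = V_A / R1 = 0.4534/2.09 = 0.2169 µA.
(Equivalently: I_total = 0.6297 µA, then current-divider fraction G_k/ΣG = 0.3445.)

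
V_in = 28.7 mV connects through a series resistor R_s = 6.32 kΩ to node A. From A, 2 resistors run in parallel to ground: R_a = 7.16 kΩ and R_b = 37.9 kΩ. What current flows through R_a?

I ≈ 1.96 µA

Combine the parallel branches: R_p = (1/7.16 + 1/37.9)⁻¹ = 6.022 kΩ.
V_A = 28.7 × 6.022/12.34 = 14.00 mV.
Branch current I = V_A/R_a = 14.00/7.16 = 1.956 µA.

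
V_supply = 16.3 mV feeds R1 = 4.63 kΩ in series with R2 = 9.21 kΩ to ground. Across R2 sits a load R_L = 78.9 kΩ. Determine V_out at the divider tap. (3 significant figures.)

First combine the lower leg with the load: R2 ‖ R_L = 8.247 kΩ.
Now apply the divider: V_out = 16.3 × 0.6405 = 10.44 mV.

V_out ≈ 10.4 mV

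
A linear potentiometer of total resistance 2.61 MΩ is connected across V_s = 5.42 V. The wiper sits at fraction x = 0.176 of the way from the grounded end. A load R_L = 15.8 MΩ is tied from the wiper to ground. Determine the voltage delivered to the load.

Lower segment x·R_p = 0.4594 MΩ; upper segment (1−x)·R_p = 2.151 MΩ.
(x·R_p) ‖ R_L = 0.4464 MΩ.
Loaded-divider output: V_out = 5.42 × 0.1719 = 0.9316 V.
(Unloaded: V_out = x·V_s = 0.954 V.)

V_out ≈ 0.932 V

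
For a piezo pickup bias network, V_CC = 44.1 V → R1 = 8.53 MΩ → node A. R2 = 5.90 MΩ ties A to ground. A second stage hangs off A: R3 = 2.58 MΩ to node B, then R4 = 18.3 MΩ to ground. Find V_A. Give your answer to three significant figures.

The second stage (R3 + R4 = 20.88 MΩ) loads node A in parallel with R2.
Effective lower resistance at A: R2 ‖ 20.88 = 4.600 MΩ.
First divider: V_A = V_CC · 4.600/(8.53 + 4.600) = 15.45 V.

V_A ≈ 15.5 V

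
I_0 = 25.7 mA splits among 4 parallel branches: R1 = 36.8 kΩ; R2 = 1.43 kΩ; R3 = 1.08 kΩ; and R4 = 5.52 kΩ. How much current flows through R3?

ΣG = 1/36.8 + 1/1.43 + 1/1.08 + 1/5.52 = 1.834.
Current divider: I(R3) = I_0 · G_k/ΣG = 25.7 × (0.9259/1.834) = 25.7 × 0.5050 = 12.98 mA.

I ≈ 13.0 mA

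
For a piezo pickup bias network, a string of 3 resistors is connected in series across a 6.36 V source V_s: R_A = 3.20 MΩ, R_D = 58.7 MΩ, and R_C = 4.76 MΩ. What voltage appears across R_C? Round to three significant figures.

Series total: ΣR = 3.20 + 58.7 + 4.76 = 66.66 MΩ.
Voltage divider: V = V_s · (4.760 / 66.66) = 6.36 × 0.07141 = 0.4541 V.

V ≈ 0.454 V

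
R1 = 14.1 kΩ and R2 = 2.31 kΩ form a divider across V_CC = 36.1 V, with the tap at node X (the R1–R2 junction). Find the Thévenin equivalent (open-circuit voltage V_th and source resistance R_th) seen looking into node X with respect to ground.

V_th ≈ 5.08 V, R_th ≈ 1.98 kΩ

With X open, the divider is unloaded: V_th = 36.1 × 2.31/16.41 = 5.082 V.
Looking into X with the source shorted: R_th = R1·R2/(R1+R2) = 14.10 × 2.31/16.41 = 1.985 kΩ.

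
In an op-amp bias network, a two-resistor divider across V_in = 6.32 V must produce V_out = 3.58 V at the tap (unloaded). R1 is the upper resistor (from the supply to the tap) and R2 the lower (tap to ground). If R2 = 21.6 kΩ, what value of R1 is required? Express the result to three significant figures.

Required fraction k = V_out/V_in = 0.5665.
So R1 = R2 · (V_in/V_out − 1) = 21.6 × (6.32/3.58 − 1) = 21.6 × 0.7654 = 16.53 kΩ.

R1 ≈ 16.5 kΩ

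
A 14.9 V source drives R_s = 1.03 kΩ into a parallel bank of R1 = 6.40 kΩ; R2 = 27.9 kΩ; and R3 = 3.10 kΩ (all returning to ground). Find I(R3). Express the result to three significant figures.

Equivalent of the parallel group: R_p = 1.943 kΩ.
V_A by voltage divider: V_A = 14.9 × 1.943/(1.03 + 1.943) = 9.738 V.
Branch current I = V_A/R3 = 9.738/3.10 = 3.141 mA.
(Check via current divider: I_total = 5.012 mA; share G_k/ΣG = 0.6268 → same result.)

I ≈ 3.14 mA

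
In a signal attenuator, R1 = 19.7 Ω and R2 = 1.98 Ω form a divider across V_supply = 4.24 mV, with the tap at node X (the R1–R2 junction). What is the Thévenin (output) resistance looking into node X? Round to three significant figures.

R_th ≈ 1.80 Ω

With V_supply suppressed (replaced by a short), R_th = R1 ‖ R2 = (19.70 × 1.98)/(19.70 + 1.98) = 1.799 Ω.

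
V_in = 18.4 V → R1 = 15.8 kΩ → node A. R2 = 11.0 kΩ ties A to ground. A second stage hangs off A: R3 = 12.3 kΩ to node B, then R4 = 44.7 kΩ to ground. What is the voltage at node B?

V_B ≈ 5.32 V

The second stage (R3 + R4 = 57.00 kΩ) loads node A in parallel with R2.
R2 ‖ (R3+R4) = 9.221 kΩ.
So V_A = 18.4 × 0.3685 = 6.781 V.
V_B = V_A × 0.7842 = 5.318 V.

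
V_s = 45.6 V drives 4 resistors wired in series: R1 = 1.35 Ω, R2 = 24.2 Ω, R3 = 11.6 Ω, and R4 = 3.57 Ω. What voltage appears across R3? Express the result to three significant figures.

ΣR = 1.35 + 24.2 + 11.6 + 3.57 = 40.72 Ω.
V = V_s · R/ΣR = 45.6 × 0.2849 = 12.99 V.

V ≈ 13.0 V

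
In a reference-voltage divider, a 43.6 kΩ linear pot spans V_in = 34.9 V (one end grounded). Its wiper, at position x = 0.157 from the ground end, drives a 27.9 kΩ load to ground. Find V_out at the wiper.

V_out ≈ 4.54 V

Lower segment x·R_p = 6.845 kΩ; upper segment (1−x)·R_p = 36.75 kΩ.
R_L loads the lower segment: effective lower R = 5.497 kΩ.
V_out = 34.9 × 5.497/(36.75 + 5.497) = 4.540 V.
(Unloaded: V_out = x·V_in = 5.48 V.)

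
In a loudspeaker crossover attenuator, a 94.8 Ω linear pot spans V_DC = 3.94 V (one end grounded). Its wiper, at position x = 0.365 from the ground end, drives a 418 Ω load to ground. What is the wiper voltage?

Lower segment x·R_p = 34.60 Ω; upper segment (1−x)·R_p = 60.20 Ω.
R_L loads the lower segment: effective lower R = 31.96 Ω.
Then V_out = V_DC · 31.96/(60.20 + 31.96) = 1.366 V.

V_out ≈ 1.37 V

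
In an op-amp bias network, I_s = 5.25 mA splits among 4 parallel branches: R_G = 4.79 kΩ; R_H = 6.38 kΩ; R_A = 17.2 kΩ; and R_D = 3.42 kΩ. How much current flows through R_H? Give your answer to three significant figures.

Total conductance ΣG = 1/4.79 + 1/6.38 + 1/17.2 + 1/3.42 = 0.7160 (units of 1/kΩ).
R_H takes the fraction G_k/ΣG = 0.1567/0.7160 = 0.2189, so I = 5.25 × 0.2189 = 1.149 mA.

I ≈ 1.15 mA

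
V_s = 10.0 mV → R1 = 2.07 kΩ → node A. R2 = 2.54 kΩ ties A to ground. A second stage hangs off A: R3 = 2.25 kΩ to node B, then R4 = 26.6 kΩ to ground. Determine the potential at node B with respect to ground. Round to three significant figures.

V_B ≈ 4.89 mV

Node A sees R2 in parallel with the series input of stage 2, R3 + R4 = 28.85 kΩ.
R2 ‖ (R3+R4) = 2.334 kΩ.
So V_A = 10.0 × 0.5300 = 5.300 mV.
Then the unloaded second divider: V_B = V_A × R4/(R3+R4) = 5.300 × 0.9220 = 4.887 mV.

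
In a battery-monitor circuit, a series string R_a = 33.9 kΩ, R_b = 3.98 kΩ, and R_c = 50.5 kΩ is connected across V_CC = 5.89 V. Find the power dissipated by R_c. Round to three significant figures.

P ≈ 0.224 mW

Series current I = V_CC/ΣR = 5.89/88.38 = 0.06664 mA.
P(R_c) = I²·R_c = (0.06664)² × 50.5 = 0.2243 mW.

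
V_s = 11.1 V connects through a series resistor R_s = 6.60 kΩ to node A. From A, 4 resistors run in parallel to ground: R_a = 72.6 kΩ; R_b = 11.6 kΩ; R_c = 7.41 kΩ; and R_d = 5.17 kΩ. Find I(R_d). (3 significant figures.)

Parallel bank: R_p = 1/(1/72.6 + 1/11.6 + 1/7.41 + 1/5.17) = 2.334 kΩ.
Node voltage V_A = V_s · R_p/(R_s + R_p) = 11.1 × 0.2613 = 2.900 V.
Branch current I = V_A/R_d = 2.900/5.17 = 0.5610 mA.
(Check via current divider: I_total = 1.242 mA; share G_k/ΣG = 0.4515 → same result.)

I ≈ 0.561 mA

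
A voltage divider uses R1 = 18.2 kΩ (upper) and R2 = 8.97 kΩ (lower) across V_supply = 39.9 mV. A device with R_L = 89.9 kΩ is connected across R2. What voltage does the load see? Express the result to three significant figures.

V_out ≈ 12.3 mV

The load sits in parallel with R2, giving an effective lower resistance R2' = R2·R_L/(R2+R_L) = 8.156 kΩ.
Then V_out = V_supply · R2'/(R1 + R2') = 39.9 × 8.156/26.36 = 12.35 mV.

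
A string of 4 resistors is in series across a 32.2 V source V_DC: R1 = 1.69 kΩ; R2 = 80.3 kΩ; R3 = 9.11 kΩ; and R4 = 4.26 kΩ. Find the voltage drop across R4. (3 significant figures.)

V ≈ 1.44 V

ΣR = 1.69 + 80.3 + 9.11 + 4.26 = 95.36 kΩ.
By the voltage-divider rule, V = 32.2 × 4.260/95.36 = 1.438 V.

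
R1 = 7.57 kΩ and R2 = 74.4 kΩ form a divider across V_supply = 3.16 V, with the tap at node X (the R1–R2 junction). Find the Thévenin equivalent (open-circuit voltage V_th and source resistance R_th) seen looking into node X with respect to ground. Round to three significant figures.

V_th ≈ 2.87 V, R_th ≈ 6.87 kΩ

With X open, the divider is unloaded: V_th = 3.16 × 74.4/81.97 = 2.868 V.
Zeroing V_supply shorts the top of R1 to ground, so R_th = R1 ‖ R2 = 6.871 kΩ.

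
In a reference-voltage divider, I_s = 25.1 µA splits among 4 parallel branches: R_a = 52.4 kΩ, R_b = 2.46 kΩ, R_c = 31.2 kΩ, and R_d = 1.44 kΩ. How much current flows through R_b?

I ≈ 8.86 µA

Total conductance ΣG = 1/52.4 + 1/2.46 + 1/31.2 + 1/1.44 = 1.152 (units of 1/kΩ).
R_b takes the fraction G_k/ΣG = 0.4065/1.152 = 0.3528, so I = 25.1 × 0.3528 = 8.856 µA.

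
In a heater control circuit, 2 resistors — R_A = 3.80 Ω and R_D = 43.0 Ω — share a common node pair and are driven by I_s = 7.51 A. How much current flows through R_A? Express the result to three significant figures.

I ≈ 6.90 A

With just two branches, the current splits inversely with resistance.
I(R_A) = 7.51 × 43.0/(3.80 + 43.0) = 7.51 × 0.9188 = 6.900 A.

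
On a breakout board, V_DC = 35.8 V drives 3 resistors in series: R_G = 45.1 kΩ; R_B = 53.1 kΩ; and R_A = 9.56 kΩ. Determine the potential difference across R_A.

V ≈ 3.18 V

Series total: ΣR = 45.1 + 53.1 + 9.56 = 107.8 kΩ.
V = V_DC · R/ΣR = 35.8 × 0.08872 = 3.176 V.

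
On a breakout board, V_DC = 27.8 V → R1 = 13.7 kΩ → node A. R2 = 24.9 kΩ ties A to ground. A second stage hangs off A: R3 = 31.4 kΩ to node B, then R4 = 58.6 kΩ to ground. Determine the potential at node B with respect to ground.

V_B ≈ 10.6 V

Node A sees R2 in parallel with the series input of stage 2, R3 + R4 = 90.00 kΩ.
R2 ‖ (R3+R4) = 19.50 kΩ.
So V_A = 27.8 × 0.5874 = 16.33 V.
V_B = V_A × 0.6511 = 10.63 V.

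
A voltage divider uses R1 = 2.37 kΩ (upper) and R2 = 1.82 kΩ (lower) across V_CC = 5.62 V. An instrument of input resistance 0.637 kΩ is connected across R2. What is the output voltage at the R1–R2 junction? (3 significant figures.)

V_out ≈ 0.933 V

First combine the lower leg with the load: R2 ‖ R_L = 0.4719 kΩ.
Voltage divider with the loaded lower leg: V_out = 5.62 × 0.4719/(2.37 + 0.4719) = 5.62 × 0.1660 = 0.9331 V.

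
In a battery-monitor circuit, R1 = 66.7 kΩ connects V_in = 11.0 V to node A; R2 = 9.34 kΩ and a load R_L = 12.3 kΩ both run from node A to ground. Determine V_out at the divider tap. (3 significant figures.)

The load sits in parallel with R2, giving an effective lower resistance R2' = R2·R_L/(R2+R_L) = 5.309 kΩ.
Now apply the divider: V_out = 11.0 × 0.07372 = 0.8110 V.

V_out ≈ 0.811 V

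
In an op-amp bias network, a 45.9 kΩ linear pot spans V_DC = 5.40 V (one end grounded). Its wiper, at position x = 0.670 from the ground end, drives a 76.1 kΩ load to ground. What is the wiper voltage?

Split the track: R_lower = x·R_p = 30.75 kΩ, R_upper = (1−x)·R_p = 15.15 kΩ.
Lower segment in parallel with the load: 30.75 ‖ 76.1 = 21.90 kΩ.
Loaded-divider output: V_out = 5.40 × 0.5912 = 3.192 V.

V_out ≈ 3.19 V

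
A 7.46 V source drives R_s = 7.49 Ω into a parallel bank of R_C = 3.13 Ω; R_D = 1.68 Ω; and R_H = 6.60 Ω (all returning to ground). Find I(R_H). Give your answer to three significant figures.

Combine the parallel branches: R_p = (1/3.13 + 1/1.68 + 1/6.60)⁻¹ = 0.9379 Ω.
V_A by voltage divider: V_A = 7.46 × 0.9379/(7.49 + 0.9379) = 0.8302 V.
Branch current I = V_A/R_H = 0.8302/6.60 = 0.1258 A.
(Equivalently: I_total = 0.8852 A, then current-divider fraction G_k/ΣG = 0.1421.)

I ≈ 0.126 A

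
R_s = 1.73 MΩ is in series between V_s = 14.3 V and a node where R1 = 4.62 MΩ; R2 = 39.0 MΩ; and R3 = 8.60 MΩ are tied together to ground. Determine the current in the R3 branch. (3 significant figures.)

Parallel bank: R_p = 1/(1/4.62 + 1/39.0 + 1/8.60) = 2.790 MΩ.
Node voltage V_A = V_s · R_p/(R_s + R_p) = 14.3 × 0.6173 = 8.827 V.
I(R3) = V_A / R3 = 8.827/8.60 = 1.026 µA.

I ≈ 1.03 µA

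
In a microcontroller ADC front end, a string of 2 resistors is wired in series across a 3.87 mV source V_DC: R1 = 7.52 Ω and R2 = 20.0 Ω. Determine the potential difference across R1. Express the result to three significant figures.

V ≈ 1.06 mV

ΣR = 7.52 + 20.0 = 27.52 Ω.
By the voltage-divider rule, V = 3.87 × 7.520/27.52 = 1.057 mV.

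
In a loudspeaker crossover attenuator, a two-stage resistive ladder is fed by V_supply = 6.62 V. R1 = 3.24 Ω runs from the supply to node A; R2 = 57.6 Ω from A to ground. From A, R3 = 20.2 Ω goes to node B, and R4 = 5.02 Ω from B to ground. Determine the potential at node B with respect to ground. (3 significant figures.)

The second stage (R3 + R4 = 25.22 Ω) loads node A in parallel with R2.
Effective lower resistance at A: R2 ‖ 25.22 = 17.54 Ω.
First divider: V_A = V_supply · 17.54/(3.24 + 17.54) = 5.588 V.
Then the unloaded second divider: V_B = V_A × R4/(R3+R4) = 5.588 × 0.1990 = 1.112 V.

V_B ≈ 1.11 V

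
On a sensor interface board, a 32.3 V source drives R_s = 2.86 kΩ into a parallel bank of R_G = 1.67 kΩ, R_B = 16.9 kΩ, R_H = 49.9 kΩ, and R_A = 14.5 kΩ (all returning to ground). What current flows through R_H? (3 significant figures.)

Parallel bank: R_p = 1/(1/1.67 + 1/16.9 + 1/49.9 + 1/14.5) = 1.339 kΩ.
V_A by voltage divider: V_A = 32.3 × 1.339/(2.86 + 1.339) = 10.30 V.
Branch current I = V_A/R_H = 10.30/49.9 = 0.2064 mA.

I ≈ 0.206 mA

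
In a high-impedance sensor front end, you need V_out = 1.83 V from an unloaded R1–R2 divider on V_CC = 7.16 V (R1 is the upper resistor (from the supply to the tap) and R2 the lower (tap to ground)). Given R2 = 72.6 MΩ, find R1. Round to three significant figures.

R1 ≈ 211 MΩ

V_out/V_CC = R2/(R1+R2) = 0.2556.
R1 = R2·(1/k − 1) = 72.6 × 2.913 = 211.5 MΩ.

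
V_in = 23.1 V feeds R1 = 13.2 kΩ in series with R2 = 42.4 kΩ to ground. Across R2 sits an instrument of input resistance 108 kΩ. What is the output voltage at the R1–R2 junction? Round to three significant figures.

R2 ‖ R_L = (42.4 × 108)/(42.4 + 108) = 30.45 kΩ.
Voltage divider with the loaded lower leg: V_out = 23.1 × 30.45/(13.2 + 30.45) = 23.1 × 0.6976 = 16.11 V.

V_out ≈ 16.1 V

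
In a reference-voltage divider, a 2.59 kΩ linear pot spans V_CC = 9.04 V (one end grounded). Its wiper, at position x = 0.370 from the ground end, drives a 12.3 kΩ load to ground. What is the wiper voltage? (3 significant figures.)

V_out ≈ 3.19 V

Split the track: R_lower = x·R_p = 0.9583 kΩ, R_upper = (1−x)·R_p = 1.632 kΩ.
R_L loads the lower segment: effective lower R = 0.8890 kΩ.
Loaded-divider output: V_out = 9.04 × 0.3527 = 3.188 V.
(Unloaded: V_out = x·V_CC = 3.34 V.)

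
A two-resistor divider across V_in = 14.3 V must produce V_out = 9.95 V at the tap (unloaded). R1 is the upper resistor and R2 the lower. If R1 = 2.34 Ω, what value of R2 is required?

R2 ≈ 5.35 Ω

The divider ratio is R2/(R1+R2) = 9.95/14.3 = 0.6958.
So R2 = R1 · V_out/(V_in − V_out) = 2.34 × 9.95/(14.3 − 9.95) = 2.34 × 2.287 = 5.352 Ω.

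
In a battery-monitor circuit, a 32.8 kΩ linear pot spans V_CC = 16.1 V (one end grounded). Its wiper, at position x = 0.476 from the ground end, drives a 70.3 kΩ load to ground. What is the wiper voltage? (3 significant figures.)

V_out ≈ 6.86 V

Split the track: R_lower = x·R_p = 15.61 kΩ, R_upper = (1−x)·R_p = 17.19 kΩ.
R_L loads the lower segment: effective lower R = 12.78 kΩ.
Then V_out = V_CC · 12.78/(17.19 + 12.78) = 6.865 V.
(Unloaded: V_out = x·V_CC = 7.66 V.)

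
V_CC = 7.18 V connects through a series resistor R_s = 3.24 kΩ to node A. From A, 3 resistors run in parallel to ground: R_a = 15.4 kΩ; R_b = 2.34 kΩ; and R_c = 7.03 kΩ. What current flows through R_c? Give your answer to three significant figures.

I ≈ 0.334 mA

Parallel bank: R_p = 1/(1/15.4 + 1/2.34 + 1/7.03) = 1.576 kΩ.
Node voltage V_A = V_CC · R_p/(R_s + R_p) = 7.18 × 0.3272 = 2.350 V.
I(R_c) = V_A / R_c = 2.350/7.03 = 0.3342 mA.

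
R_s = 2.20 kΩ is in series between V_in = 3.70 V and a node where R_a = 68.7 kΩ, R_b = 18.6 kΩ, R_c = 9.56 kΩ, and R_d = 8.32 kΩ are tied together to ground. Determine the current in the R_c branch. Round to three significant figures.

Combine the parallel branches: R_p = (1/68.7 + 1/18.6 + 1/9.56 + 1/8.32)⁻¹ = 3.412 kΩ.
Node voltage V_A = V_in · R_p/(R_s + R_p) = 3.70 × 0.6080 = 2.249 V.
Branch current I = V_A/R_c = 2.249/9.56 = 0.2353 mA.

I ≈ 0.235 mA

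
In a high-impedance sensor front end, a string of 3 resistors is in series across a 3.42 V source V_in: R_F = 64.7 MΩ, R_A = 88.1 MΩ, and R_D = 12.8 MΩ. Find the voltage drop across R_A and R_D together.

V ≈ 2.08 V

Series total: ΣR = 64.7 + 88.1 + 12.8 = 165.6 MΩ.
R_{R_A..R_D} = 88.1 + 12.8 = 100.9 MΩ.
Voltage divider: V = V_in · (100.9 / 165.6) = 3.42 × 0.6093 = 2.084 V.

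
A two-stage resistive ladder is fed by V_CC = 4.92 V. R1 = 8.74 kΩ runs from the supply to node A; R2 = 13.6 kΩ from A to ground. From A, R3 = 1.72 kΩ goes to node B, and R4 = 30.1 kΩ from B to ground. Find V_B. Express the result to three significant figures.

The second stage (R3 + R4 = 31.82 kΩ) loads node A in parallel with R2.
R2 ‖ (R3+R4) = 9.528 kΩ.
So V_A = 4.92 × 0.5216 = 2.566 V.
Stage 2 is unloaded, so V_B = V_A · R4/(R3+R4) = 2.566 × 30.1/31.82 = 2.427 V.

V_B ≈ 2.43 V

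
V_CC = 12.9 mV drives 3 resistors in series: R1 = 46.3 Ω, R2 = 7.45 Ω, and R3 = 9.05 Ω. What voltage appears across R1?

Total series resistance ΣR = 46.3 + 7.45 + 9.05 = 62.80 Ω.
Voltage divider: V = V_CC · (46.30 / 62.80) = 12.9 × 0.7373 = 9.511 mV.

V ≈ 9.51 mV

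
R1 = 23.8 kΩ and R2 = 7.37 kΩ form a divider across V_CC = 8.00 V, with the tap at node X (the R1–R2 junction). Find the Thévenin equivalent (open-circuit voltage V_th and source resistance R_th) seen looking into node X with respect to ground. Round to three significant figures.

V_th ≈ 1.89 V, R_th ≈ 5.63 kΩ

Open-circuit (no load on X): V_th = V_CC · R2/(R1 + R2) = 8.00 × 7.37/(23.80 + 7.37) = 1.892 V.
With V_CC suppressed (replaced by a short), R_th = R1 ‖ R2 = (23.80 × 7.37)/(23.80 + 7.37) = 5.627 kΩ.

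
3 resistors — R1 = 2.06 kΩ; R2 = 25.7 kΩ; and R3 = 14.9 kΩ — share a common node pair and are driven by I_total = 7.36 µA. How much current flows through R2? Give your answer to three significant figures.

I ≈ 0.484 µA

Conductances: ΣG = 1/2.06 + 1/25.7 + 1/14.9 = 0.5915 (1/kΩ).
By the current-divider rule, I = I_total · G_k/ΣG = 7.36 × 0.06579 = 0.4842 µA.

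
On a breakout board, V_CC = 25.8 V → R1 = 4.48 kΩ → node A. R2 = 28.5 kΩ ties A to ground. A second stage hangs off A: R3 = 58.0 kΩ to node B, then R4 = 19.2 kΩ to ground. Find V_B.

V_B ≈ 5.28 V

Node A sees R2 in parallel with the series input of stage 2, R3 + R4 = 77.20 kΩ.
Effective lower resistance at A: R2 ‖ 77.20 = 20.82 kΩ.
V_A = 25.8 × 20.82/(4.48 + 20.82) = 21.23 V.
V_B = V_A × 0.2487 = 5.280 V.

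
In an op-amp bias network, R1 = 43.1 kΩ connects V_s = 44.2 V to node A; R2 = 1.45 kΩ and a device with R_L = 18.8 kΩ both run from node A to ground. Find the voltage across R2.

R2 ‖ R_L = (1.45 × 18.8)/(1.45 + 18.8) = 1.346 kΩ.
Now apply the divider: V_out = 44.2 × 0.03029 = 1.339 V.
(Unloaded it would be 1.44 V; the load pulls it down.)

V_out ≈ 1.34 V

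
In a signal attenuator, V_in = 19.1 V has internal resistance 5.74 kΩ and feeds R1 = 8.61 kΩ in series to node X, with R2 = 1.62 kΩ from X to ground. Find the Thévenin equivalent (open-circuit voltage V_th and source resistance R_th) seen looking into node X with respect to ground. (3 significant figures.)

V_th ≈ 1.94 V, R_th ≈ 1.46 kΩ

R1' = 5.74 + 8.61 = 14.35 kΩ (source resistance + R1).
With X open, the divider is unloaded: V_th = 19.1 × 1.62/15.97 = 1.938 V.
Zeroing V_in shorts the top of R1' to ground, so R_th = R1' ‖ R2 = 1.456 kΩ.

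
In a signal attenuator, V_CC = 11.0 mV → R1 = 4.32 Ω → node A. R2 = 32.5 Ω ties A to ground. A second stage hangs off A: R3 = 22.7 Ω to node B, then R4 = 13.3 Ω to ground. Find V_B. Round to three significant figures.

V_B ≈ 3.24 mV

The second stage (R3 + R4 = 36.00 Ω) loads node A in parallel with R2.
Effective lower resistance at A: R2 ‖ 36.00 = 17.08 Ω.
First divider: V_A = V_CC · 17.08/(4.32 + 17.08) = 8.779 mV.
V_B = V_A × 0.3694 = 3.244 mV.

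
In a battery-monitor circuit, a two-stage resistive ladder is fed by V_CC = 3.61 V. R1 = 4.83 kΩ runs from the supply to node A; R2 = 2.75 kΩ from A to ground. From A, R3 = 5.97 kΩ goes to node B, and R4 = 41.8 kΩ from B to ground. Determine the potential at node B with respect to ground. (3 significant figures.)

Node A sees R2 in parallel with the series input of stage 2, R3 + R4 = 47.77 kΩ.
R2 ‖ (R3+R4) = 2.600 kΩ.
First divider: V_A = V_CC · 2.600/(4.83 + 2.600) = 1.263 V.
V_B = V_A × 0.8750 = 1.105 V.

V_B ≈ 1.11 V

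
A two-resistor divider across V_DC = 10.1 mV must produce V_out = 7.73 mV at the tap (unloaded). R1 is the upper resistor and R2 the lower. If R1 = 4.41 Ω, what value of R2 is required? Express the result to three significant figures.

R2 ≈ 14.4 Ω

The divider ratio is R2/(R1+R2) = 7.73/10.1 = 0.7653.
R2 = R1 · 0.7653/(1 − 0.7653) = 14.38 Ω.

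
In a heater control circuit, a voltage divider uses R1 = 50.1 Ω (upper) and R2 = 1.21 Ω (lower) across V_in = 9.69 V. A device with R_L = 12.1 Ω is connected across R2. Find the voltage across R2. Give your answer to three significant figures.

V_out ≈ 0.208 V

First combine the lower leg with the load: R2 ‖ R_L = 1.100 Ω.
Now apply the divider: V_out = 9.69 × 0.02148 = 0.2082 V.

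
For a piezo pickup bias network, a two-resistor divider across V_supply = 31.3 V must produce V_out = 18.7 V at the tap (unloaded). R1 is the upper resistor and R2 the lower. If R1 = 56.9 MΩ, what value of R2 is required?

Required fraction k = V_out/V_supply = 0.5974.
So R2 = R1 · V_out/(V_supply − V_out) = 56.9 × 18.7/(31.3 − 18.7) = 56.9 × 1.484 = 84.45 MΩ.

R2 ≈ 84.4 MΩ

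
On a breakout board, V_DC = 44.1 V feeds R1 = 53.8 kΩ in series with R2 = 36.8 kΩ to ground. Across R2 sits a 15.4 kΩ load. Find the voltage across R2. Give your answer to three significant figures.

V_out ≈ 7.40 V

R2 ‖ R_L = (36.8 × 15.4)/(36.8 + 15.4) = 10.86 kΩ.
Voltage divider with the loaded lower leg: V_out = 44.1 × 10.86/(53.8 + 10.86) = 44.1 × 0.1679 = 7.405 V.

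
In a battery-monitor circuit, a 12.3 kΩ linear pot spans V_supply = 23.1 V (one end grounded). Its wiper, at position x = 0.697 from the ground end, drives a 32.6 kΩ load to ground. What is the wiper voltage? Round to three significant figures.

The pot divides into 3.727 kΩ above the wiper and 8.573 kΩ below.
(x·R_p) ‖ R_L = 6.788 kΩ.
Loaded-divider output: V_out = 23.1 × 0.6456 = 14.91 V.

V_out ≈ 14.9 V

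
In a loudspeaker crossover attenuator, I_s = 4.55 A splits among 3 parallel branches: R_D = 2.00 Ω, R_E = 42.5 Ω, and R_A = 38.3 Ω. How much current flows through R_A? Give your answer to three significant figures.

I ≈ 0.216 A

Conductances: ΣG = 1/2.00 + 1/42.5 + 1/38.3 = 0.5496 (1/Ω).
Current divider: I(R_A) = I_s · G_k/ΣG = 4.55 × (0.02611/0.5496) = 4.55 × 0.04750 = 0.2161 A.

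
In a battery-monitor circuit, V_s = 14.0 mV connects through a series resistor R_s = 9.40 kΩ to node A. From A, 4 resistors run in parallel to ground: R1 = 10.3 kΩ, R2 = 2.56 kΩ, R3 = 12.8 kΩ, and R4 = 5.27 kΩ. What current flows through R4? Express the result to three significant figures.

I ≈ 0.328 µA

Equivalent of the parallel group: R_p = 1.323 kΩ.
V_A = 14.0 × 1.323/10.72 = 1.728 mV.
Branch current I = V_A/R4 = 1.728/5.27 = 0.3279 µA.
(Equivalently: I_total = 1.306 µA, then current-divider fraction G_k/ΣG = 0.2511.)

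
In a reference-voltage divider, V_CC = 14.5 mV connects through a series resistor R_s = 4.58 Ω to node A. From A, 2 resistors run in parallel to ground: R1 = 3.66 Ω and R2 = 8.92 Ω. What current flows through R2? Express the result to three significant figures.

I ≈ 0.588 mA

Equivalent of the parallel group: R_p = 2.595 Ω.
V_A = 14.5 × 2.595/7.175 = 5.244 mV.
I(R2) = V_A / R2 = 5.244/8.92 = 0.5879 mA.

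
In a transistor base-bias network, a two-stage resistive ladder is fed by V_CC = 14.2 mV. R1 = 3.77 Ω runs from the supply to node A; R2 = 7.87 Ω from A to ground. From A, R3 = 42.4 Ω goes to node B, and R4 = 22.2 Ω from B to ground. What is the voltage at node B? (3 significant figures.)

Looking into the second stage from A: R3 + R4 = 64.60 Ω appears in parallel with R2.
Effective lower resistance at A: R2 ‖ 64.60 = 7.015 Ω.
V_A = 14.2 × 7.015/(3.77 + 7.015) = 9.236 mV.
Stage 2 is unloaded, so V_B = V_A · R4/(R3+R4) = 9.236 × 22.2/64.60 = 3.174 mV.

V_B ≈ 3.17 mV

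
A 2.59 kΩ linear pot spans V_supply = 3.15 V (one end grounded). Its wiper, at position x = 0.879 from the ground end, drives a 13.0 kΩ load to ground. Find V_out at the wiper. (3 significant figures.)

Lower segment x·R_p = 2.277 kΩ; upper segment (1−x)·R_p = 0.3134 kΩ.
Lower segment in parallel with the load: 2.277 ‖ 13.0 = 1.937 kΩ.
Then V_out = V_supply · 1.937/(0.3134 + 1.937) = 2.711 V.

V_out ≈ 2.71 V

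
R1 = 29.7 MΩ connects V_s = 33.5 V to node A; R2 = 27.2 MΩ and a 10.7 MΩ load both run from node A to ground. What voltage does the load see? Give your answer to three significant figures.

First combine the lower leg with the load: R2 ‖ R_L = 7.679 MΩ.
Voltage divider with the loaded lower leg: V_out = 33.5 × 7.679/(29.7 + 7.679) = 33.5 × 0.2054 = 6.882 V.

V_out ≈ 6.88 V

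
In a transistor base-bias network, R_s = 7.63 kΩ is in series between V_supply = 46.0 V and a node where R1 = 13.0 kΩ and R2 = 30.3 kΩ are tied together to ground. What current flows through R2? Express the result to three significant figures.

I ≈ 0.826 mA

Combine the parallel branches: R_p = (1/13.0 + 1/30.3)⁻¹ = 9.097 kΩ.
V_A = 46.0 × 9.097/16.73 = 25.02 V.
Branch current I = V_A/R2 = 25.02/30.3 = 0.8256 mA.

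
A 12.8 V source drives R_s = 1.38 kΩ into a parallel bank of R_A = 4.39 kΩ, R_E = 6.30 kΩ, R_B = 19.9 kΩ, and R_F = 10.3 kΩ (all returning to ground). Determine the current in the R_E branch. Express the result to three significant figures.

Equivalent of the parallel group: R_p = 1.873 kΩ.
V_A by voltage divider: V_A = 12.8 × 1.873/(1.38 + 1.873) = 7.370 V.
Branch current I = V_A/R_E = 7.370/6.30 = 1.170 mA.

I ≈ 1.17 mA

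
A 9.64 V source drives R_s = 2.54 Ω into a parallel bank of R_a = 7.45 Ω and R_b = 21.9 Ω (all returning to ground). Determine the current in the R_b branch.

I ≈ 0.302 A

Parallel bank: R_p = 1/(1/7.45 + 1/21.9) = 5.559 Ω.
V_A by voltage divider: V_A = 9.64 × 5.559/(2.54 + 5.559) = 6.617 V.
I(R_b) = V_A / R_b = 6.617/21.9 = 0.3021 A.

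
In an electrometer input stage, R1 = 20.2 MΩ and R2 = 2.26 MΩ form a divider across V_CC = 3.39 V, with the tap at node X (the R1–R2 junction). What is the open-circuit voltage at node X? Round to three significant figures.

V_th ≈ 0.341 V

Open-circuit (no load on X): V_th = V_CC · R2/(R1 + R2) = 3.39 × 2.26/(20.20 + 2.26) = 0.3411 V.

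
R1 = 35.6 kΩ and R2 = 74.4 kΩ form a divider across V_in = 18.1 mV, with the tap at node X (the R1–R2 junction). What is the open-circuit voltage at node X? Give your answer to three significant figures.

V_th is the unloaded tap voltage: V_in · R2/(R1+R2) = 18.1 × 0.6764 = 12.24 mV.

V_th ≈ 12.2 mV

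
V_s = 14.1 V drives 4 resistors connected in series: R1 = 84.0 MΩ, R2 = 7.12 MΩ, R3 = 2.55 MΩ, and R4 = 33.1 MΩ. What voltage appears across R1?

V ≈ 9.34 V

Series total: ΣR = 84.0 + 7.12 + 2.55 + 33.1 = 126.8 MΩ.
V = V_s · R/ΣR = 14.1 × 0.6626 = 9.343 V.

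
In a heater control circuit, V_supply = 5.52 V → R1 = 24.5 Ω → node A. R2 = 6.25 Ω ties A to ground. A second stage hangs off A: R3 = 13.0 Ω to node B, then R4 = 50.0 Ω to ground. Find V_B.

The second stage (R3 + R4 = 63.00 Ω) loads node A in parallel with R2.
R2 ‖ (R3+R4) = 5.686 Ω.
First divider: V_A = V_supply · 5.686/(24.5 + 5.686) = 1.040 V.
Stage 2 is unloaded, so V_B = V_A · R4/(R3+R4) = 1.040 × 50.0/63.00 = 0.8252 V.

V_B ≈ 0.825 V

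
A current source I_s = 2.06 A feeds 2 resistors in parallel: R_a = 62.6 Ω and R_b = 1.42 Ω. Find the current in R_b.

For two parallel branches, I_k = I_s · (other R)/(sum of R).
So I = 2.06 × 62.6/64.02 = 2.014 A.

I ≈ 2.01 A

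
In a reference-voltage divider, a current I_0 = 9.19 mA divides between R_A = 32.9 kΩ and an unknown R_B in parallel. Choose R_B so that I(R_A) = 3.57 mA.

R_B ≈ 20.9 kΩ

Two-branch current divider: I_A = I_0 · R_B/(R_A + R_B).
With f = 0.3885, R_B = R_A · f/(1−f) = 32.9 × 0.6352 = 20.90 kΩ.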